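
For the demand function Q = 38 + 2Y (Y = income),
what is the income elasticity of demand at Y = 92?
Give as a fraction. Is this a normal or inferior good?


dQ/dY = 2
At Y = 92: Q = 38 + 2*92 = 222
Ey = (dQ/dY)(Y/Q) = 2 * 92 / 222 = 92/111
Since Ey > 0, this is a normal good.

92/111 (normal good)


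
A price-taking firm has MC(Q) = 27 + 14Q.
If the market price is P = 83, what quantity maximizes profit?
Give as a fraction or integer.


In perfect competition, profit is maximized where P = MC.
83 = 27 + 14Q
56 = 14Q
Q* = 56/14 = 4

4


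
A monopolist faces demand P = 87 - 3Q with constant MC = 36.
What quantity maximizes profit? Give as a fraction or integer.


TR = P*Q = (87 - 3Q)Q = 87Q - 3Q^2
MR = dTR/dQ = 87 - 6Q
Set MR = MC:
87 - 6Q = 36
51 = 6Q
Q* = 51/6 = 17/2

17/2


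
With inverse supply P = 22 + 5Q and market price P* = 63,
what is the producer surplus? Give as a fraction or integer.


Minimum supply price (at Q=0): P_min = 22
Quantity supplied at P* = 63:
Q* = (63 - 22)/5 = 41/5
PS = (1/2) * Q* * (P* - P_min)
PS = (1/2) * 41/5 * (63 - 22)
PS = (1/2) * 41/5 * 41 = 1681/10

1681/10


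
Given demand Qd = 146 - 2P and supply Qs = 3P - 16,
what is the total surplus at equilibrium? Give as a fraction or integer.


Find equilibrium: 146 - 2P = 3P - 16
146 + 16 = 5P
P* = 162/5 = 162/5
Q* = 3*162/5 - 16 = 406/5
Inverse demand: P = 73 - Q/2, so P_max = 73
Inverse supply: P = 16/3 + Q/3, so P_min = 16/3
CS = (1/2) * 406/5 * (73 - 162/5) = 41209/25
PS = (1/2) * 406/5 * (162/5 - 16/3) = 82418/75
TS = CS + PS = 41209/25 + 82418/75 = 41209/15

41209/15


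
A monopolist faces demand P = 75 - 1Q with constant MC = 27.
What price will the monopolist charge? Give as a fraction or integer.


MR = 75 - 2Q
Set MR = MC: 75 - 2Q = 27
Q* = 24
Substitute into demand:
P* = 75 - 1*24 = 51

51


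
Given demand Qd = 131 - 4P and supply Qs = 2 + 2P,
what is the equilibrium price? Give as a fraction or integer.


At equilibrium, Qd = Qs.
131 - 4P = 2 + 2P
131 - 2 = 4P + 2P
129 = 6P
P* = 129/6 = 43/2

43/2


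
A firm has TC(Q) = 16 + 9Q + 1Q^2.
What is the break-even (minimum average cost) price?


AC(Q) = 16/Q + 9 + 1Q
To minimize: dAC/dQ = -16/Q^2 + 1 = 0
Q^2 = 16/1 = 16
Q* = 4
Min AC = 16/4 + 9 + 1*4
Min AC = 4 + 9 + 4 = 17

17


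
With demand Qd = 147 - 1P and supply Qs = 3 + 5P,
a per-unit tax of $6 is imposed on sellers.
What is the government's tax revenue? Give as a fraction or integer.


With tax on sellers, new supply: Qs' = 3 + 5(P - 6)
= 5P - 27
New equilibrium quantity:
Q_new = 118
Tax revenue = tax * Q_new = 6 * 118 = 708

708


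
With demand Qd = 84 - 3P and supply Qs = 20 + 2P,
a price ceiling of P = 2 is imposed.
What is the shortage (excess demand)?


At P = 2:
Qd = 84 - 3*2 = 78
Qs = 20 + 2*2 = 24
Shortage = Qd - Qs = 78 - 24 = 54

54


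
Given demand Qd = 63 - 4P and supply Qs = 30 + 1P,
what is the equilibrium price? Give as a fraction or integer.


At equilibrium, Qd = Qs.
63 - 4P = 30 + 1P
63 - 30 = 4P + 1P
33 = 5P
P* = 33/5 = 33/5

33/5


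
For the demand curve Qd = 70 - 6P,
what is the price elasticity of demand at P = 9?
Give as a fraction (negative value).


dQ/dP = -6
At P = 9: Q = 70 - 6*9 = 16
E = (dQ/dP)(P/Q) = (-6)(9/16) = -27/8

-27/8


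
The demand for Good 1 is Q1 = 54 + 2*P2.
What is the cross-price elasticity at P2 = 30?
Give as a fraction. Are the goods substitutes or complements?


dQ1/dP2 = 2
At P2 = 30: Q1 = 54 + 2*30 = 114
Exy = (dQ1/dP2)(P2/Q1) = 2 * 30 / 114 = 10/19
Since Exy > 0, the goods are substitutes.

10/19 (substitutes)


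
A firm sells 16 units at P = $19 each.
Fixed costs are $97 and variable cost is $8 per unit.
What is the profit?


Total Revenue = P * Q = 19 * 16 = $304
Total Cost = FC + VC*Q = 97 + 8*16 = $225
Profit = TR - TC = 304 - 225 = $79

$79


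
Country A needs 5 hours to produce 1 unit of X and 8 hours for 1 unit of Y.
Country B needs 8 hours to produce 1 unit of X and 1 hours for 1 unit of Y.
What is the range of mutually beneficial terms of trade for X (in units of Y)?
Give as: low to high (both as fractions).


Opportunity cost of X for Country A = hours_X / hours_Y = 5/8 = 5/8 units of Y
Opportunity cost of X for Country B = hours_X / hours_Y = 8/1 = 8 units of Y
Terms of trade must be between the two opportunity costs.
Range: 5/8 to 8

5/8 to 8


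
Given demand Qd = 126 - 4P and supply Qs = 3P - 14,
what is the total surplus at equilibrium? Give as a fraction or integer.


Find equilibrium: 126 - 4P = 3P - 14
126 + 14 = 7P
P* = 140/7 = 20
Q* = 3*20 - 14 = 46
Inverse demand: P = 63/2 - Q/4, so P_max = 63/2
Inverse supply: P = 14/3 + Q/3, so P_min = 14/3
CS = (1/2) * 46 * (63/2 - 20) = 529/2
PS = (1/2) * 46 * (20 - 14/3) = 1058/3
TS = CS + PS = 529/2 + 1058/3 = 3703/6

3703/6


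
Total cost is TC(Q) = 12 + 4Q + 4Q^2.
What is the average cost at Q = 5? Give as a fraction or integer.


TC(5) = 12 + 4*5 + 4*5^2
TC(5) = 12 + 20 + 100 = 132
AC = TC/Q = 132/5 = 132/5

132/5


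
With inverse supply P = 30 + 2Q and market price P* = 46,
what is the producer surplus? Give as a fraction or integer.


Minimum supply price (at Q=0): P_min = 30
Quantity supplied at P* = 46:
Q* = (46 - 30)/2 = 8
PS = (1/2) * Q* * (P* - P_min)
PS = (1/2) * 8 * (46 - 30)
PS = (1/2) * 8 * 16 = 64

64


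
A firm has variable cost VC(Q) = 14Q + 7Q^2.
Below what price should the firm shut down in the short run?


AVC(Q) = VC(Q)/Q = 14 + 7Q
AVC is increasing in Q, so minimum AVC is at Q -> 0+.
Min AVC = 14
The firm should shut down if P < 14.

14


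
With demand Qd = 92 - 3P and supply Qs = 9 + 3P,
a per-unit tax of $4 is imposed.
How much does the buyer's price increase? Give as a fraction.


With a per-unit tax, the buyer's price increase depends on relative slopes.
Supply slope: d = 3, Demand slope: b = 3
Buyer's price increase = d * tax / (b + d)
= 3 * 4 / (3 + 3)
= 12 / 6 = 2

2


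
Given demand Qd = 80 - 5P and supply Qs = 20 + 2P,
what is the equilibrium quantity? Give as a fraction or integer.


First find equilibrium price:
80 - 5P = 20 + 2P
P* = 60/7 = 60/7
Then substitute into demand:
Q* = 80 - 5 * 60/7 = 260/7

260/7


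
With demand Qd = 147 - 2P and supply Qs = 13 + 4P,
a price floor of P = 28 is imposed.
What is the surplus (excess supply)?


At P = 28:
Qd = 147 - 2*28 = 91
Qs = 13 + 4*28 = 125
Surplus = Qs - Qd = 125 - 91 = 34

34


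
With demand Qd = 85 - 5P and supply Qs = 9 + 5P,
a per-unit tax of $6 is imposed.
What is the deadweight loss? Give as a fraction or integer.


Pre-tax equilibrium quantity: Q* = 47
Post-tax equilibrium quantity: Q_tax = 32
Reduction in quantity: Q* - Q_tax = 15
DWL = (1/2) * tax * (Q* - Q_tax)
DWL = (1/2) * 6 * 15 = 45

45


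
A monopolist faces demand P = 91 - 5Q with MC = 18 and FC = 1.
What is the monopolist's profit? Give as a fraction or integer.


MR = MC: 91 - 10Q = 18
Q* = 73/10
P* = 91 - 5*73/10 = 109/2
Profit = (P* - MC)*Q* - FC
= (109/2 - 18)*73/10 - 1
= 73/2*73/10 - 1
= 5329/20 - 1 = 5309/20

5309/20


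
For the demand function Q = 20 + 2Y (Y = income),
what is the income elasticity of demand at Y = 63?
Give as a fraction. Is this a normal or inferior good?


dQ/dY = 2
At Y = 63: Q = 20 + 2*63 = 146
Ey = (dQ/dY)(Y/Q) = 2 * 63 / 146 = 63/73
Since Ey > 0, this is a normal good.

63/73 (normal good)


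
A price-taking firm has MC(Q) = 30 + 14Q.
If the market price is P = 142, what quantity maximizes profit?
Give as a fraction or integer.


In perfect competition, profit is maximized where P = MC.
142 = 30 + 14Q
112 = 14Q
Q* = 112/14 = 8

8


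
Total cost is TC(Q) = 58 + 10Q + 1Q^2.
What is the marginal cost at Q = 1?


MC = dTC/dQ = 10 + 2*1*Q
At Q = 1:
MC = 10 + 2*1
MC = 10 + 2 = 12

12


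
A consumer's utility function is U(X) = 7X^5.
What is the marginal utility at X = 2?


MU = dU/dX = 7*5*X^(5-1)
MU = 35*X^4
At X = 2:
MU = 35 * 2^4
MU = 35 * 16 = 560

560


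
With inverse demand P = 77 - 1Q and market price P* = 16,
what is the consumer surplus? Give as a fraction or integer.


Maximum willingness to pay (at Q=0): P_max = 77
Quantity demanded at P* = 16:
Q* = (77 - 16)/1 = 61
CS = (1/2) * Q* * (P_max - P*)
CS = (1/2) * 61 * (77 - 16)
CS = (1/2) * 61 * 61 = 3721/2

3721/2


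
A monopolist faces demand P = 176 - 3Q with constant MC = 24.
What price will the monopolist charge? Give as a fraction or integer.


MR = 176 - 6Q
Set MR = MC: 176 - 6Q = 24
Q* = 76/3
Substitute into demand:
P* = 176 - 3*76/3 = 100

100


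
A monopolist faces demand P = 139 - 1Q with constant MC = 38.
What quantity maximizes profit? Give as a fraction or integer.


TR = P*Q = (139 - 1Q)Q = 139Q - 1Q^2
MR = dTR/dQ = 139 - 2Q
Set MR = MC:
139 - 2Q = 38
101 = 2Q
Q* = 101/2 = 101/2

101/2


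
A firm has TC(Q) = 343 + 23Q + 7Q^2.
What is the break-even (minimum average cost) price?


AC(Q) = 343/Q + 23 + 7Q
To minimize: dAC/dQ = -343/Q^2 + 7 = 0
Q^2 = 343/7 = 49
Q* = 7
Min AC = 343/7 + 23 + 7*7
Min AC = 49 + 23 + 49 = 121

121


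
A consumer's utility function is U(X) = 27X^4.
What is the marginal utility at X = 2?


MU = dU/dX = 27*4*X^(4-1)
MU = 108*X^3
At X = 2:
MU = 108 * 2^3
MU = 108 * 8 = 864

864


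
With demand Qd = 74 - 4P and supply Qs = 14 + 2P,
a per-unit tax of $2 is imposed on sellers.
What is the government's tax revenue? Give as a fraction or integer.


With tax on sellers, new supply: Qs' = 14 + 2(P - 2)
= 10 + 2P
New equilibrium quantity:
Q_new = 94/3
Tax revenue = tax * Q_new = 2 * 94/3 = 188/3

188/3


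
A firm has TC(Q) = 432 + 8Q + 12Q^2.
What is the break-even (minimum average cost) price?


AC(Q) = 432/Q + 8 + 12Q
To minimize: dAC/dQ = -432/Q^2 + 12 = 0
Q^2 = 432/12 = 36
Q* = 6
Min AC = 432/6 + 8 + 12*6
Min AC = 72 + 8 + 72 = 152

152


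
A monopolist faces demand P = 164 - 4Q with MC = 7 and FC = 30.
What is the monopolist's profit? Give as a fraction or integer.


MR = MC: 164 - 8Q = 7
Q* = 157/8
P* = 164 - 4*157/8 = 171/2
Profit = (P* - MC)*Q* - FC
= (171/2 - 7)*157/8 - 30
= 157/2*157/8 - 30
= 24649/16 - 30 = 24169/16

24169/16


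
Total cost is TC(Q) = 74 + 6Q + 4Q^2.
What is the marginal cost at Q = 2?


MC = dTC/dQ = 6 + 2*4*Q
At Q = 2:
MC = 6 + 8*2
MC = 6 + 16 = 22

22


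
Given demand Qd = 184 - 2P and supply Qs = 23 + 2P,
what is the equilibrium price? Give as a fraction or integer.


At equilibrium, Qd = Qs.
184 - 2P = 23 + 2P
184 - 23 = 2P + 2P
161 = 4P
P* = 161/4 = 161/4

161/4


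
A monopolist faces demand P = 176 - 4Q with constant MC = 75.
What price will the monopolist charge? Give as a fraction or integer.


MR = 176 - 8Q
Set MR = MC: 176 - 8Q = 75
Q* = 101/8
Substitute into demand:
P* = 176 - 4*101/8 = 251/2

251/2


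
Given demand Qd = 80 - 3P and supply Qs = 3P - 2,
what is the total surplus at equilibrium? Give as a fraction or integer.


Find equilibrium: 80 - 3P = 3P - 2
80 + 2 = 6P
P* = 82/6 = 41/3
Q* = 3*41/3 - 2 = 39
Inverse demand: P = 80/3 - Q/3, so P_max = 80/3
Inverse supply: P = 2/3 + Q/3, so P_min = 2/3
CS = (1/2) * 39 * (80/3 - 41/3) = 507/2
PS = (1/2) * 39 * (41/3 - 2/3) = 507/2
TS = CS + PS = 507/2 + 507/2 = 507

507


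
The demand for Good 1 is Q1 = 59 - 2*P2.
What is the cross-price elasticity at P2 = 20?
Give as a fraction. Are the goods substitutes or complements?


dQ1/dP2 = -2
At P2 = 20: Q1 = 59 - 2*20 = 19
Exy = (dQ1/dP2)(P2/Q1) = -2 * 20 / 19 = -40/19
Since Exy < 0, the goods are complements.

-40/19 (complements)


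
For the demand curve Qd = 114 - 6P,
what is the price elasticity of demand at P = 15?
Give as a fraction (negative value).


dQ/dP = -6
At P = 15: Q = 114 - 6*15 = 24
E = (dQ/dP)(P/Q) = (-6)(15/24) = -15/4

-15/4


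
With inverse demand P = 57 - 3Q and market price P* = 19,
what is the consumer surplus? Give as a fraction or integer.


Maximum willingness to pay (at Q=0): P_max = 57
Quantity demanded at P* = 19:
Q* = (57 - 19)/3 = 38/3
CS = (1/2) * Q* * (P_max - P*)
CS = (1/2) * 38/3 * (57 - 19)
CS = (1/2) * 38/3 * 38 = 722/3

722/3


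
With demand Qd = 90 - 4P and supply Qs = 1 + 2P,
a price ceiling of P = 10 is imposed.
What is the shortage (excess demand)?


At P = 10:
Qd = 90 - 4*10 = 50
Qs = 1 + 2*10 = 21
Shortage = Qd - Qs = 50 - 21 = 29

29


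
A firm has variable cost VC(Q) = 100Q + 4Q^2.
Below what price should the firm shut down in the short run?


AVC(Q) = VC(Q)/Q = 100 + 4Q
AVC is increasing in Q, so minimum AVC is at Q -> 0+.
Min AVC = 100
The firm should shut down if P < 100.

100


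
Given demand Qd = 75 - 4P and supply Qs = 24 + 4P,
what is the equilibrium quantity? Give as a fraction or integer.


First find equilibrium price:
75 - 4P = 24 + 4P
P* = 51/8 = 51/8
Then substitute into demand:
Q* = 75 - 4 * 51/8 = 99/2

99/2


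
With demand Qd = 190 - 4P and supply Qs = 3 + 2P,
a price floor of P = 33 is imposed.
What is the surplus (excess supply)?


At P = 33:
Qd = 190 - 4*33 = 58
Qs = 3 + 2*33 = 69
Surplus = Qs - Qd = 69 - 58 = 11

11


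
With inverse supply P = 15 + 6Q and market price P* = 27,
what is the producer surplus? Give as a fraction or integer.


Minimum supply price (at Q=0): P_min = 15
Quantity supplied at P* = 27:
Q* = (27 - 15)/6 = 2
PS = (1/2) * Q* * (P* - P_min)
PS = (1/2) * 2 * (27 - 15)
PS = (1/2) * 2 * 12 = 12

12


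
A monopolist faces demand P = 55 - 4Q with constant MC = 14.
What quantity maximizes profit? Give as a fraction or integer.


TR = P*Q = (55 - 4Q)Q = 55Q - 4Q^2
MR = dTR/dQ = 55 - 8Q
Set MR = MC:
55 - 8Q = 14
41 = 8Q
Q* = 41/8 = 41/8

41/8


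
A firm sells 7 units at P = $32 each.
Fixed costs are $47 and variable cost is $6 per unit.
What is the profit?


Total Revenue = P * Q = 32 * 7 = $224
Total Cost = FC + VC*Q = 47 + 6*7 = $89
Profit = TR - TC = 224 - 89 = $135

$135


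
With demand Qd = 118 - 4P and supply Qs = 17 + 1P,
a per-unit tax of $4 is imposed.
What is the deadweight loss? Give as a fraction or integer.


Pre-tax equilibrium quantity: Q* = 186/5
Post-tax equilibrium quantity: Q_tax = 34
Reduction in quantity: Q* - Q_tax = 16/5
DWL = (1/2) * tax * (Q* - Q_tax)
DWL = (1/2) * 4 * 16/5 = 32/5

32/5


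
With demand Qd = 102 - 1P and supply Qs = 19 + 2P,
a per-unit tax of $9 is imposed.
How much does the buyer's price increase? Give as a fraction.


With a per-unit tax, the buyer's price increase depends on relative slopes.
Supply slope: d = 2, Demand slope: b = 1
Buyer's price increase = d * tax / (b + d)
= 2 * 9 / (1 + 2)
= 18 / 3 = 6

6


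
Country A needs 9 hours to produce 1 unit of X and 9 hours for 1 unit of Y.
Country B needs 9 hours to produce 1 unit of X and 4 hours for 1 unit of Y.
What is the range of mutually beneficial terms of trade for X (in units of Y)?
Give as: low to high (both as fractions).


Opportunity cost of X for Country A = hours_X / hours_Y = 9/9 = 1 units of Y
Opportunity cost of X for Country B = hours_X / hours_Y = 9/4 = 9/4 units of Y
Terms of trade must be between the two opportunity costs.
Range: 1 to 9/4

1 to 9/4


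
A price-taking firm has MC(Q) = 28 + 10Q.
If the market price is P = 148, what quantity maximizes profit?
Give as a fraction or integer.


In perfect competition, profit is maximized where P = MC.
148 = 28 + 10Q
120 = 10Q
Q* = 120/10 = 12

12


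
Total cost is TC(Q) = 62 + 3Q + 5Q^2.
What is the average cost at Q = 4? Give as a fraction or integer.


TC(4) = 62 + 3*4 + 5*4^2
TC(4) = 62 + 12 + 80 = 154
AC = TC/Q = 154/4 = 77/2

77/2


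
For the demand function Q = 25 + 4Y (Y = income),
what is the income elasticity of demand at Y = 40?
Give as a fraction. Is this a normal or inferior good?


dQ/dY = 4
At Y = 40: Q = 25 + 4*40 = 185
Ey = (dQ/dY)(Y/Q) = 4 * 40 / 185 = 32/37
Since Ey > 0, this is a normal good.

32/37 (normal good)


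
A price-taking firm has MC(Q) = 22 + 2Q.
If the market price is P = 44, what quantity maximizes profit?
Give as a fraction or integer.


In perfect competition, profit is maximized where P = MC.
44 = 22 + 2Q
22 = 2Q
Q* = 22/2 = 11

11


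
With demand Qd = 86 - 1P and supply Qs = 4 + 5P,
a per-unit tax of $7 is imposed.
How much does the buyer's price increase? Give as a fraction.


With a per-unit tax, the buyer's price increase depends on relative slopes.
Supply slope: d = 5, Demand slope: b = 1
Buyer's price increase = d * tax / (b + d)
= 5 * 7 / (1 + 5)
= 35 / 6 = 35/6

35/6


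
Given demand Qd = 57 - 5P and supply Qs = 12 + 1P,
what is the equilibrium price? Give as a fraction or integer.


At equilibrium, Qd = Qs.
57 - 5P = 12 + 1P
57 - 12 = 5P + 1P
45 = 6P
P* = 45/6 = 15/2

15/2


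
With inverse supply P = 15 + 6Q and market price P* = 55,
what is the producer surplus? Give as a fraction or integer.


Minimum supply price (at Q=0): P_min = 15
Quantity supplied at P* = 55:
Q* = (55 - 15)/6 = 20/3
PS = (1/2) * Q* * (P* - P_min)
PS = (1/2) * 20/3 * (55 - 15)
PS = (1/2) * 20/3 * 40 = 400/3

400/3


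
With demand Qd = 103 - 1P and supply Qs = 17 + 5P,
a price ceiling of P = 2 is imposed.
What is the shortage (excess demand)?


At P = 2:
Qd = 103 - 1*2 = 101
Qs = 17 + 5*2 = 27
Shortage = Qd - Qs = 101 - 27 = 74

74


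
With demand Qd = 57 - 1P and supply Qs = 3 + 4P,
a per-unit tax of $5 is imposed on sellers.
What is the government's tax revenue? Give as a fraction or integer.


With tax on sellers, new supply: Qs' = 3 + 4(P - 5)
= 4P - 17
New equilibrium quantity:
Q_new = 211/5
Tax revenue = tax * Q_new = 5 * 211/5 = 211

211


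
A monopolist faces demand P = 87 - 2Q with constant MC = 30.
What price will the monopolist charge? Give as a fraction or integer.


MR = 87 - 4Q
Set MR = MC: 87 - 4Q = 30
Q* = 57/4
Substitute into demand:
P* = 87 - 2*57/4 = 117/2

117/2


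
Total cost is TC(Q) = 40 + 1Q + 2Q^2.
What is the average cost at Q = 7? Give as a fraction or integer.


TC(7) = 40 + 1*7 + 2*7^2
TC(7) = 40 + 7 + 98 = 145
AC = TC/Q = 145/7 = 145/7

145/7


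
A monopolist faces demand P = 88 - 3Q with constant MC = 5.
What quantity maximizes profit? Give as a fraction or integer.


TR = P*Q = (88 - 3Q)Q = 88Q - 3Q^2
MR = dTR/dQ = 88 - 6Q
Set MR = MC:
88 - 6Q = 5
83 = 6Q
Q* = 83/6 = 83/6

83/6


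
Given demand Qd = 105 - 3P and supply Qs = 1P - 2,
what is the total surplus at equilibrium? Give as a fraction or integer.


Find equilibrium: 105 - 3P = 1P - 2
105 + 2 = 4P
P* = 107/4 = 107/4
Q* = 1*107/4 - 2 = 99/4
Inverse demand: P = 35 - Q/3, so P_max = 35
Inverse supply: P = 2 + Q/1, so P_min = 2
CS = (1/2) * 99/4 * (35 - 107/4) = 3267/32
PS = (1/2) * 99/4 * (107/4 - 2) = 9801/32
TS = CS + PS = 3267/32 + 9801/32 = 3267/8

3267/8


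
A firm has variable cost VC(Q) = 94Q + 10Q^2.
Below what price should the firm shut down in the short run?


AVC(Q) = VC(Q)/Q = 94 + 10Q
AVC is increasing in Q, so minimum AVC is at Q -> 0+.
Min AVC = 94
The firm should shut down if P < 94.

94


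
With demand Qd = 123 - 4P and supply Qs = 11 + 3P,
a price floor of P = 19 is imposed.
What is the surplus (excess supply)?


At P = 19:
Qd = 123 - 4*19 = 47
Qs = 11 + 3*19 = 68
Surplus = Qs - Qd = 68 - 47 = 21

21


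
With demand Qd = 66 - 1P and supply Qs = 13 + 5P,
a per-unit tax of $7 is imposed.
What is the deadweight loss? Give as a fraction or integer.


Pre-tax equilibrium quantity: Q* = 343/6
Post-tax equilibrium quantity: Q_tax = 154/3
Reduction in quantity: Q* - Q_tax = 35/6
DWL = (1/2) * tax * (Q* - Q_tax)
DWL = (1/2) * 7 * 35/6 = 245/12

245/12


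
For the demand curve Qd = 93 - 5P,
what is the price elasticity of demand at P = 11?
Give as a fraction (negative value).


dQ/dP = -5
At P = 11: Q = 93 - 5*11 = 38
E = (dQ/dP)(P/Q) = (-5)(11/38) = -55/38

-55/38


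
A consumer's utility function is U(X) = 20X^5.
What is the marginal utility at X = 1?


MU = dU/dX = 20*5*X^(5-1)
MU = 100*X^4
At X = 1:
MU = 100 * 1^4
MU = 100 * 1 = 100

100


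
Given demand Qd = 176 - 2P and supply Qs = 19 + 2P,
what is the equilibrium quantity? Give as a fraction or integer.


First find equilibrium price:
176 - 2P = 19 + 2P
P* = 157/4 = 157/4
Then substitute into demand:
Q* = 176 - 2 * 157/4 = 195/2

195/2


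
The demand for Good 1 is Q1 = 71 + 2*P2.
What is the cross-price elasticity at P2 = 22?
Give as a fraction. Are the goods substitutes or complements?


dQ1/dP2 = 2
At P2 = 22: Q1 = 71 + 2*22 = 115
Exy = (dQ1/dP2)(P2/Q1) = 2 * 22 / 115 = 44/115
Since Exy > 0, the goods are substitutes.

44/115 (substitutes)


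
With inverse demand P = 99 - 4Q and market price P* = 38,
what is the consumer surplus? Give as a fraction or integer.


Maximum willingness to pay (at Q=0): P_max = 99
Quantity demanded at P* = 38:
Q* = (99 - 38)/4 = 61/4
CS = (1/2) * Q* * (P_max - P*)
CS = (1/2) * 61/4 * (99 - 38)
CS = (1/2) * 61/4 * 61 = 3721/8

3721/8


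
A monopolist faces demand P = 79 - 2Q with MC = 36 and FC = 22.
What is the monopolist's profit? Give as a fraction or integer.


MR = MC: 79 - 4Q = 36
Q* = 43/4
P* = 79 - 2*43/4 = 115/2
Profit = (P* - MC)*Q* - FC
= (115/2 - 36)*43/4 - 22
= 43/2*43/4 - 22
= 1849/8 - 22 = 1673/8

1673/8


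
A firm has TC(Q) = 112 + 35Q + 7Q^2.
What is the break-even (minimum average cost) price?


AC(Q) = 112/Q + 35 + 7Q
To minimize: dAC/dQ = -112/Q^2 + 7 = 0
Q^2 = 112/7 = 16
Q* = 4
Min AC = 112/4 + 35 + 7*4
Min AC = 28 + 35 + 28 = 91

91


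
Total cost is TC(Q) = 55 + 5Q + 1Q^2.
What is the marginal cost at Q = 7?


MC = dTC/dQ = 5 + 2*1*Q
At Q = 7:
MC = 5 + 2*7
MC = 5 + 14 = 19

19


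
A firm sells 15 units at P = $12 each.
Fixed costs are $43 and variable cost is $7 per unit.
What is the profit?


Total Revenue = P * Q = 12 * 15 = $180
Total Cost = FC + VC*Q = 43 + 7*15 = $148
Profit = TR - TC = 180 - 148 = $32

$32


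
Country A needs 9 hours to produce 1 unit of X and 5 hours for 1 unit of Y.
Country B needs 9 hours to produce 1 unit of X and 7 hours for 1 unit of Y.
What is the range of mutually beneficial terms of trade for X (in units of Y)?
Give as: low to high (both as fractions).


Opportunity cost of X for Country A = hours_X / hours_Y = 9/5 = 9/5 units of Y
Opportunity cost of X for Country B = hours_X / hours_Y = 9/7 = 9/7 units of Y
Terms of trade must be between the two opportunity costs.
Range: 9/7 to 9/5

9/7 to 9/5


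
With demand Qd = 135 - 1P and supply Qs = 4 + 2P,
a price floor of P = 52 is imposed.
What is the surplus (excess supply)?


At P = 52:
Qd = 135 - 1*52 = 83
Qs = 4 + 2*52 = 108
Surplus = Qs - Qd = 108 - 83 = 25

25


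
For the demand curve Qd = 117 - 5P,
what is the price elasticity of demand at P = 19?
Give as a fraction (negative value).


dQ/dP = -5
At P = 19: Q = 117 - 5*19 = 22
E = (dQ/dP)(P/Q) = (-5)(19/22) = -95/22

-95/22


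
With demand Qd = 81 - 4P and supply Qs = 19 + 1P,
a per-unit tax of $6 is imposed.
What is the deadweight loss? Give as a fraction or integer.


Pre-tax equilibrium quantity: Q* = 157/5
Post-tax equilibrium quantity: Q_tax = 133/5
Reduction in quantity: Q* - Q_tax = 24/5
DWL = (1/2) * tax * (Q* - Q_tax)
DWL = (1/2) * 6 * 24/5 = 72/5

72/5


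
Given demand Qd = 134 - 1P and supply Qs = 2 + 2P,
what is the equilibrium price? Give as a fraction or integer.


At equilibrium, Qd = Qs.
134 - 1P = 2 + 2P
134 - 2 = 1P + 2P
132 = 3P
P* = 132/3 = 44

44


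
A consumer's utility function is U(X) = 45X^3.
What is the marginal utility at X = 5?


MU = dU/dX = 45*3*X^(3-1)
MU = 135*X^2
At X = 5:
MU = 135 * 5^2
MU = 135 * 25 = 3375

3375


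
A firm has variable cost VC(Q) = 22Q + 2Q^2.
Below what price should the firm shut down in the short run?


AVC(Q) = VC(Q)/Q = 22 + 2Q
AVC is increasing in Q, so minimum AVC is at Q -> 0+.
Min AVC = 22
The firm should shut down if P < 22.

22


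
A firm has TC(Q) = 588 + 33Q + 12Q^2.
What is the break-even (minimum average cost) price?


AC(Q) = 588/Q + 33 + 12Q
To minimize: dAC/dQ = -588/Q^2 + 12 = 0
Q^2 = 588/12 = 49
Q* = 7
Min AC = 588/7 + 33 + 12*7
Min AC = 84 + 33 + 84 = 201

201


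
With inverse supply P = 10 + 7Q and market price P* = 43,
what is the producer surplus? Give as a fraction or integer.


Minimum supply price (at Q=0): P_min = 10
Quantity supplied at P* = 43:
Q* = (43 - 10)/7 = 33/7
PS = (1/2) * Q* * (P* - P_min)
PS = (1/2) * 33/7 * (43 - 10)
PS = (1/2) * 33/7 * 33 = 1089/14

1089/14


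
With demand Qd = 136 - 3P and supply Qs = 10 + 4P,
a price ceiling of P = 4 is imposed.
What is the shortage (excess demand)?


At P = 4:
Qd = 136 - 3*4 = 124
Qs = 10 + 4*4 = 26
Shortage = Qd - Qs = 124 - 26 = 98

98


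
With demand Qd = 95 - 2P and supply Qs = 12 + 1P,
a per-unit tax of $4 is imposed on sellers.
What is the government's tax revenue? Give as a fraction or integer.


With tax on sellers, new supply: Qs' = 12 + 1(P - 4)
= 8 + 1P
New equilibrium quantity:
Q_new = 37
Tax revenue = tax * Q_new = 4 * 37 = 148

148


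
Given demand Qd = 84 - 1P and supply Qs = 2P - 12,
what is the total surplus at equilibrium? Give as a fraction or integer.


Find equilibrium: 84 - 1P = 2P - 12
84 + 12 = 3P
P* = 96/3 = 32
Q* = 2*32 - 12 = 52
Inverse demand: P = 84 - Q/1, so P_max = 84
Inverse supply: P = 6 + Q/2, so P_min = 6
CS = (1/2) * 52 * (84 - 32) = 1352
PS = (1/2) * 52 * (32 - 6) = 676
TS = CS + PS = 1352 + 676 = 2028

2028


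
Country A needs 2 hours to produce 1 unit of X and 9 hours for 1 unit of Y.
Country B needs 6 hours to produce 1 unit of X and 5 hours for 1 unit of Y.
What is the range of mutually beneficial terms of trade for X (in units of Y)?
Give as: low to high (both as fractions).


Opportunity cost of X for Country A = hours_X / hours_Y = 2/9 = 2/9 units of Y
Opportunity cost of X for Country B = hours_X / hours_Y = 6/5 = 6/5 units of Y
Terms of trade must be between the two opportunity costs.
Range: 2/9 to 6/5

2/9 to 6/5


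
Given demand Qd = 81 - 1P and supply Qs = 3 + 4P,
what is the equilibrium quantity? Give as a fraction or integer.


First find equilibrium price:
81 - 1P = 3 + 4P
P* = 78/5 = 78/5
Then substitute into demand:
Q* = 81 - 1 * 78/5 = 327/5

327/5


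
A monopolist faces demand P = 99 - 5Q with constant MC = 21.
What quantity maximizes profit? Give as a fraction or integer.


TR = P*Q = (99 - 5Q)Q = 99Q - 5Q^2
MR = dTR/dQ = 99 - 10Q
Set MR = MC:
99 - 10Q = 21
78 = 10Q
Q* = 78/10 = 39/5

39/5


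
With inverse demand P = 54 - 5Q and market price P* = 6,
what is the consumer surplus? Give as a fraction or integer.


Maximum willingness to pay (at Q=0): P_max = 54
Quantity demanded at P* = 6:
Q* = (54 - 6)/5 = 48/5
CS = (1/2) * Q* * (P_max - P*)
CS = (1/2) * 48/5 * (54 - 6)
CS = (1/2) * 48/5 * 48 = 1152/5

1152/5


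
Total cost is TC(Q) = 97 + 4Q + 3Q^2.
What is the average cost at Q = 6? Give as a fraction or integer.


TC(6) = 97 + 4*6 + 3*6^2
TC(6) = 97 + 24 + 108 = 229
AC = TC/Q = 229/6 = 229/6

229/6


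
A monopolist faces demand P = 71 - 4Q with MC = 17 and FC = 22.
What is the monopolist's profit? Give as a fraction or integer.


MR = MC: 71 - 8Q = 17
Q* = 27/4
P* = 71 - 4*27/4 = 44
Profit = (P* - MC)*Q* - FC
= (44 - 17)*27/4 - 22
= 27*27/4 - 22
= 729/4 - 22 = 641/4

641/4


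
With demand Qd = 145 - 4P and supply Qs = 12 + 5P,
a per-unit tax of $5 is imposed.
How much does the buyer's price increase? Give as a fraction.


With a per-unit tax, the buyer's price increase depends on relative slopes.
Supply slope: d = 5, Demand slope: b = 4
Buyer's price increase = d * tax / (b + d)
= 5 * 5 / (4 + 5)
= 25 / 9 = 25/9

25/9


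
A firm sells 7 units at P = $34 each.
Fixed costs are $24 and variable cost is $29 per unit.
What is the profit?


Total Revenue = P * Q = 34 * 7 = $238
Total Cost = FC + VC*Q = 24 + 29*7 = $227
Profit = TR - TC = 238 - 227 = $11

$11


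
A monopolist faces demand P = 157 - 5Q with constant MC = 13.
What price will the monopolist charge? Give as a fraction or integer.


MR = 157 - 10Q
Set MR = MC: 157 - 10Q = 13
Q* = 72/5
Substitute into demand:
P* = 157 - 5*72/5 = 85

85


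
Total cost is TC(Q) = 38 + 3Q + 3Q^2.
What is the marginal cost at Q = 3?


MC = dTC/dQ = 3 + 2*3*Q
At Q = 3:
MC = 3 + 6*3
MC = 3 + 18 = 21

21


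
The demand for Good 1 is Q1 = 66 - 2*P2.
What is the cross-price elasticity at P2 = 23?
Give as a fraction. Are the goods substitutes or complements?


dQ1/dP2 = -2
At P2 = 23: Q1 = 66 - 2*23 = 20
Exy = (dQ1/dP2)(P2/Q1) = -2 * 23 / 20 = -23/10
Since Exy < 0, the goods are complements.

-23/10 (complements)


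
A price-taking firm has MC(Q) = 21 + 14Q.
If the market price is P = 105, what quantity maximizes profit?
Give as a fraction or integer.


In perfect competition, profit is maximized where P = MC.
105 = 21 + 14Q
84 = 14Q
Q* = 84/14 = 6

6


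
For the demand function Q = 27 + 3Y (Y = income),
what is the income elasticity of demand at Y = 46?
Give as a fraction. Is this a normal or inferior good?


dQ/dY = 3
At Y = 46: Q = 27 + 3*46 = 165
Ey = (dQ/dY)(Y/Q) = 3 * 46 / 165 = 46/55
Since Ey > 0, this is a normal good.

46/55 (normal good)


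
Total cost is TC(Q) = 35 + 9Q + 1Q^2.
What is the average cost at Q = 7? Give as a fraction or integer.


TC(7) = 35 + 9*7 + 1*7^2
TC(7) = 35 + 63 + 49 = 147
AC = TC/Q = 147/7 = 21

21


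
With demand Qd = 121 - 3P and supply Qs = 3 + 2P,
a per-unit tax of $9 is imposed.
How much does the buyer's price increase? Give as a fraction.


With a per-unit tax, the buyer's price increase depends on relative slopes.
Supply slope: d = 2, Demand slope: b = 3
Buyer's price increase = d * tax / (b + d)
= 2 * 9 / (3 + 2)
= 18 / 5 = 18/5

18/5


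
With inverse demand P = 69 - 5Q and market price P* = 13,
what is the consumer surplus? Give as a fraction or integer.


Maximum willingness to pay (at Q=0): P_max = 69
Quantity demanded at P* = 13:
Q* = (69 - 13)/5 = 56/5
CS = (1/2) * Q* * (P_max - P*)
CS = (1/2) * 56/5 * (69 - 13)
CS = (1/2) * 56/5 * 56 = 1568/5

1568/5


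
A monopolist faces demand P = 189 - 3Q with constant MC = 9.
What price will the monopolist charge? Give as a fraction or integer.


MR = 189 - 6Q
Set MR = MC: 189 - 6Q = 9
Q* = 30
Substitute into demand:
P* = 189 - 3*30 = 99

99


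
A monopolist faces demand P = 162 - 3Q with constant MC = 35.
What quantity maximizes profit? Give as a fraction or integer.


TR = P*Q = (162 - 3Q)Q = 162Q - 3Q^2
MR = dTR/dQ = 162 - 6Q
Set MR = MC:
162 - 6Q = 35
127 = 6Q
Q* = 127/6 = 127/6

127/6


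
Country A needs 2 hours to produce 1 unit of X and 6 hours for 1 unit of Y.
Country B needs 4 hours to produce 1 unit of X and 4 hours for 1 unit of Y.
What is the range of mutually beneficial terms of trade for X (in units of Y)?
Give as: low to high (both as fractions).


Opportunity cost of X for Country A = hours_X / hours_Y = 2/6 = 1/3 units of Y
Opportunity cost of X for Country B = hours_X / hours_Y = 4/4 = 1 units of Y
Terms of trade must be between the two opportunity costs.
Range: 1/3 to 1

1/3 to 1


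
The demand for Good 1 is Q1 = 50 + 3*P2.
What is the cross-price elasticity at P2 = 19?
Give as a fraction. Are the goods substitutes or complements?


dQ1/dP2 = 3
At P2 = 19: Q1 = 50 + 3*19 = 107
Exy = (dQ1/dP2)(P2/Q1) = 3 * 19 / 107 = 57/107
Since Exy > 0, the goods are substitutes.

57/107 (substitutes)


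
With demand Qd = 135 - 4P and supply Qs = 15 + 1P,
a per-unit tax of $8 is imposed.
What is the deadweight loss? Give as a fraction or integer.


Pre-tax equilibrium quantity: Q* = 39
Post-tax equilibrium quantity: Q_tax = 163/5
Reduction in quantity: Q* - Q_tax = 32/5
DWL = (1/2) * tax * (Q* - Q_tax)
DWL = (1/2) * 8 * 32/5 = 128/5

128/5


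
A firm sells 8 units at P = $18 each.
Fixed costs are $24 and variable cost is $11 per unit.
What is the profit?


Total Revenue = P * Q = 18 * 8 = $144
Total Cost = FC + VC*Q = 24 + 11*8 = $112
Profit = TR - TC = 144 - 112 = $32

$32


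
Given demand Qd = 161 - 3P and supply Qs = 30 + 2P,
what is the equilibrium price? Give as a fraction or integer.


At equilibrium, Qd = Qs.
161 - 3P = 30 + 2P
161 - 30 = 3P + 2P
131 = 5P
P* = 131/5 = 131/5

131/5


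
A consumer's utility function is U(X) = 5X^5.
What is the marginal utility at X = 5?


MU = dU/dX = 5*5*X^(5-1)
MU = 25*X^4
At X = 5:
MU = 25 * 5^4
MU = 25 * 625 = 15625

15625


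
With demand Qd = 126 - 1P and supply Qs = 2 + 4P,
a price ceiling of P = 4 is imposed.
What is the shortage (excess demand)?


At P = 4:
Qd = 126 - 1*4 = 122
Qs = 2 + 4*4 = 18
Shortage = Qd - Qs = 122 - 18 = 104

104


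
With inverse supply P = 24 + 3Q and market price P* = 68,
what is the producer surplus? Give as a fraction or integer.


Minimum supply price (at Q=0): P_min = 24
Quantity supplied at P* = 68:
Q* = (68 - 24)/3 = 44/3
PS = (1/2) * Q* * (P* - P_min)
PS = (1/2) * 44/3 * (68 - 24)
PS = (1/2) * 44/3 * 44 = 968/3

968/3


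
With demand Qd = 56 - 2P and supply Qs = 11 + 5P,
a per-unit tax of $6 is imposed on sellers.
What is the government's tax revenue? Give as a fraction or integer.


With tax on sellers, new supply: Qs' = 11 + 5(P - 6)
= 5P - 19
New equilibrium quantity:
Q_new = 242/7
Tax revenue = tax * Q_new = 6 * 242/7 = 1452/7

1452/7


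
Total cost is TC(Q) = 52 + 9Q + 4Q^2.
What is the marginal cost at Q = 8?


MC = dTC/dQ = 9 + 2*4*Q
At Q = 8:
MC = 9 + 8*8
MC = 9 + 64 = 73

73


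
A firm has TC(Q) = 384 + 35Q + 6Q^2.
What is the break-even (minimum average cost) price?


AC(Q) = 384/Q + 35 + 6Q
To minimize: dAC/dQ = -384/Q^2 + 6 = 0
Q^2 = 384/6 = 64
Q* = 8
Min AC = 384/8 + 35 + 6*8
Min AC = 48 + 35 + 48 = 131

131


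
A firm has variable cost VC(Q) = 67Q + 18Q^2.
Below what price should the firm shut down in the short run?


AVC(Q) = VC(Q)/Q = 67 + 18Q
AVC is increasing in Q, so minimum AVC is at Q -> 0+.
Min AVC = 67
The firm should shut down if P < 67.

67


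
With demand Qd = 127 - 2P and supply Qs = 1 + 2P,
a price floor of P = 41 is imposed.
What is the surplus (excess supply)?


At P = 41:
Qd = 127 - 2*41 = 45
Qs = 1 + 2*41 = 83
Surplus = Qs - Qd = 83 - 45 = 38

38


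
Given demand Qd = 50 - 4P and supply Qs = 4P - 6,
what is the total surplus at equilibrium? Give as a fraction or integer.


Find equilibrium: 50 - 4P = 4P - 6
50 + 6 = 8P
P* = 56/8 = 7
Q* = 4*7 - 6 = 22
Inverse demand: P = 25/2 - Q/4, so P_max = 25/2
Inverse supply: P = 3/2 + Q/4, so P_min = 3/2
CS = (1/2) * 22 * (25/2 - 7) = 121/2
PS = (1/2) * 22 * (7 - 3/2) = 121/2
TS = CS + PS = 121/2 + 121/2 = 121

121


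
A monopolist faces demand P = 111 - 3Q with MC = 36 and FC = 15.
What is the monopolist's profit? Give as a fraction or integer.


MR = MC: 111 - 6Q = 36
Q* = 25/2
P* = 111 - 3*25/2 = 147/2
Profit = (P* - MC)*Q* - FC
= (147/2 - 36)*25/2 - 15
= 75/2*25/2 - 15
= 1875/4 - 15 = 1815/4

1815/4


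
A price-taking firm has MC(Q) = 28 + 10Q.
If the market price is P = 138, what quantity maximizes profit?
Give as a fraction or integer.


In perfect competition, profit is maximized where P = MC.
138 = 28 + 10Q
110 = 10Q
Q* = 110/10 = 11

11


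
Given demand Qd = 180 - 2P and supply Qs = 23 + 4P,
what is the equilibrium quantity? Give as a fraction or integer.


First find equilibrium price:
180 - 2P = 23 + 4P
P* = 157/6 = 157/6
Then substitute into demand:
Q* = 180 - 2 * 157/6 = 383/3

383/3


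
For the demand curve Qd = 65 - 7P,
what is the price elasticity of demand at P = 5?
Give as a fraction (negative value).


dQ/dP = -7
At P = 5: Q = 65 - 7*5 = 30
E = (dQ/dP)(P/Q) = (-7)(5/30) = -7/6

-7/6


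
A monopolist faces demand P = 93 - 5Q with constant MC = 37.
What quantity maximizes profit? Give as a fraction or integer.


TR = P*Q = (93 - 5Q)Q = 93Q - 5Q^2
MR = dTR/dQ = 93 - 10Q
Set MR = MC:
93 - 10Q = 37
56 = 10Q
Q* = 56/10 = 28/5

28/5


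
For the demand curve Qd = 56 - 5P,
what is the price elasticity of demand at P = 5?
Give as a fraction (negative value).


dQ/dP = -5
At P = 5: Q = 56 - 5*5 = 31
E = (dQ/dP)(P/Q) = (-5)(5/31) = -25/31

-25/31


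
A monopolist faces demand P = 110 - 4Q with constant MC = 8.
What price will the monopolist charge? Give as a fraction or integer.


MR = 110 - 8Q
Set MR = MC: 110 - 8Q = 8
Q* = 51/4
Substitute into demand:
P* = 110 - 4*51/4 = 59

59


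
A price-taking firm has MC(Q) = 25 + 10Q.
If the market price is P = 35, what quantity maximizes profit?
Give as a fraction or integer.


In perfect competition, profit is maximized where P = MC.
35 = 25 + 10Q
10 = 10Q
Q* = 10/10 = 1

1


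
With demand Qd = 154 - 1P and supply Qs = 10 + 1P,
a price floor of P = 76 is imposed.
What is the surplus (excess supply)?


At P = 76:
Qd = 154 - 1*76 = 78
Qs = 10 + 1*76 = 86
Surplus = Qs - Qd = 86 - 78 = 8

8


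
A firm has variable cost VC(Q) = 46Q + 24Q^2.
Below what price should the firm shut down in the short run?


AVC(Q) = VC(Q)/Q = 46 + 24Q
AVC is increasing in Q, so minimum AVC is at Q -> 0+.
Min AVC = 46
The firm should shut down if P < 46.

46


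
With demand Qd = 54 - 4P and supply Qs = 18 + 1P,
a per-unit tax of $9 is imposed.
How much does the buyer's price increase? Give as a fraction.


With a per-unit tax, the buyer's price increase depends on relative slopes.
Supply slope: d = 1, Demand slope: b = 4
Buyer's price increase = d * tax / (b + d)
= 1 * 9 / (4 + 1)
= 9 / 5 = 9/5

9/5


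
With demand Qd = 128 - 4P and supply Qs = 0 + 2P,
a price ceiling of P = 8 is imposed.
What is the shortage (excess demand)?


At P = 8:
Qd = 128 - 4*8 = 96
Qs = 0 + 2*8 = 16
Shortage = Qd - Qs = 96 - 16 = 80

80


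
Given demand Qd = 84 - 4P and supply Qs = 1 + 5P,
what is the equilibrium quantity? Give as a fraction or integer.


First find equilibrium price:
84 - 4P = 1 + 5P
P* = 83/9 = 83/9
Then substitute into demand:
Q* = 84 - 4 * 83/9 = 424/9

424/9


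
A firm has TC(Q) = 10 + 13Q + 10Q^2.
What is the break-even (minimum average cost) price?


AC(Q) = 10/Q + 13 + 10Q
To minimize: dAC/dQ = -10/Q^2 + 10 = 0
Q^2 = 10/10 = 1
Q* = 1
Min AC = 10/1 + 13 + 10*1
Min AC = 10 + 13 + 10 = 33

33


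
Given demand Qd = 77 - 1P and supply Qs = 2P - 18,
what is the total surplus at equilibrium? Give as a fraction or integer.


Find equilibrium: 77 - 1P = 2P - 18
77 + 18 = 3P
P* = 95/3 = 95/3
Q* = 2*95/3 - 18 = 136/3
Inverse demand: P = 77 - Q/1, so P_max = 77
Inverse supply: P = 9 + Q/2, so P_min = 9
CS = (1/2) * 136/3 * (77 - 95/3) = 9248/9
PS = (1/2) * 136/3 * (95/3 - 9) = 4624/9
TS = CS + PS = 9248/9 + 4624/9 = 4624/3

4624/3


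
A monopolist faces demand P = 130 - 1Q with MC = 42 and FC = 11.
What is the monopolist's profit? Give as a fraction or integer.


MR = MC: 130 - 2Q = 42
Q* = 44
P* = 130 - 1*44 = 86
Profit = (P* - MC)*Q* - FC
= (86 - 42)*44 - 11
= 44*44 - 11
= 1936 - 11 = 1925

1925


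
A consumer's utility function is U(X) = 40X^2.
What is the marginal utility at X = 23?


MU = dU/dX = 40*2*X^(2-1)
MU = 80*X^1
At X = 23:
MU = 80 * 23^1
MU = 80 * 23 = 1840

1840


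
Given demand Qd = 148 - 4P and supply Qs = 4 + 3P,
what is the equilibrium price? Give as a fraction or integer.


At equilibrium, Qd = Qs.
148 - 4P = 4 + 3P
148 - 4 = 4P + 3P
144 = 7P
P* = 144/7 = 144/7

144/7


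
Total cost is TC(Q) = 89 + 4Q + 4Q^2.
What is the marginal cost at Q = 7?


MC = dTC/dQ = 4 + 2*4*Q
At Q = 7:
MC = 4 + 8*7
MC = 4 + 56 = 60

60


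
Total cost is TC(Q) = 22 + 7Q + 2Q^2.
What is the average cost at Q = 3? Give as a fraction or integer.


TC(3) = 22 + 7*3 + 2*3^2
TC(3) = 22 + 21 + 18 = 61
AC = TC/Q = 61/3 = 61/3

61/3


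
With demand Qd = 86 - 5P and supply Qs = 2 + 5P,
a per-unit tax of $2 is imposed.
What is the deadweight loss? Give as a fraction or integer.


Pre-tax equilibrium quantity: Q* = 44
Post-tax equilibrium quantity: Q_tax = 39
Reduction in quantity: Q* - Q_tax = 5
DWL = (1/2) * tax * (Q* - Q_tax)
DWL = (1/2) * 2 * 5 = 5

5


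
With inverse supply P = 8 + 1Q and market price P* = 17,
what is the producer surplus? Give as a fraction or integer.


Minimum supply price (at Q=0): P_min = 8
Quantity supplied at P* = 17:
Q* = (17 - 8)/1 = 9
PS = (1/2) * Q* * (P* - P_min)
PS = (1/2) * 9 * (17 - 8)
PS = (1/2) * 9 * 9 = 81/2

81/2
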